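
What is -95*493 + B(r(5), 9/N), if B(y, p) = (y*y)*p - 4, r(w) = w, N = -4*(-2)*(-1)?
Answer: -374937/8 ≈ -46867.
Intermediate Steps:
N = -8 (N = 8*(-1) = -8)
B(y, p) = -4 + p*y² (B(y, p) = y²*p - 4 = p*y² - 4 = -4 + p*y²)
-95*493 + B(r(5), 9/N) = -95*493 + (-4 + (9/(-8))*5²) = -46835 + (-4 + (9*(-⅛))*25) = -46835 + (-4 - 9/8*25) = -46835 + (-4 - 225/8) = -46835 - 257/8 = -374937/8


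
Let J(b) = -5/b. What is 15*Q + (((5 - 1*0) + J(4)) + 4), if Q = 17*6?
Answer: 6151/4 ≈ 1537.8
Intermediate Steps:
Q = 102
15*Q + (((5 - 1*0) + J(4)) + 4) = 15*102 + (((5 - 1*0) - 5/4) + 4) = 1530 + (((5 + 0) - 5*1/4) + 4) = 1530 + ((5 - 5/4) + 4) = 1530 + (15/4 + 4) = 1530 + 31/4 = 6151/4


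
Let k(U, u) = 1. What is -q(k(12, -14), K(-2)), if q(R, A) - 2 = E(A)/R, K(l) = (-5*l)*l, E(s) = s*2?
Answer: 38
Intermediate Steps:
E(s) = 2*s
K(l) = -5*l²
q(R, A) = 2 + 2*A/R (q(R, A) = 2 + (2*A)/R = 2 + 2*A/R)
-q(k(12, -14), K(-2)) = -(2 + 2*(-5*(-2)²)/1) = -(2 + 2*(-5*4)*1) = -(2 + 2*(-20)*1) = -(2 - 40) = -1*(-38) = 38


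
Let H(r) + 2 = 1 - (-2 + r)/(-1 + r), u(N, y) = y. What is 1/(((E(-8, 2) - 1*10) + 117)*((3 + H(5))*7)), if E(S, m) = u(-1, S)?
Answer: 4/3465 ≈ 0.0011544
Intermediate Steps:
E(S, m) = S
H(r) = -1 - (-2 + r)/(-1 + r) (H(r) = -2 + (1 - (-2 + r)/(-1 + r)) = -1 - (-2 + r)/(-1 + r))
1/(((E(-8, 2) - 1*10) + 117)*((3 + H(5))*7)) = 1/(((-8 - 1*10) + 117)*((3 + (3 - 2*5)/(-1 + 5))*7)) = 1/(((-8 - 10) + 117)*((3 + (3 - 10)/4)*7)) = 1/((-18 + 117)*((3 + (¼)*(-7))*7)) = 1/(99*((3 - 7/4)*7)) = 1/(99*((5/4)*7)) = 1/(99*(35/4)) = 1/(3465/4) = 4/3465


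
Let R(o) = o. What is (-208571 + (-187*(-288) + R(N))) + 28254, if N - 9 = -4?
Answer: -126456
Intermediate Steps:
N = 5 (N = 9 - 4 = 5)
(-208571 + (-187*(-288) + R(N))) + 28254 = (-208571 + (-187*(-288) + 5)) + 28254 = (-208571 + (53856 + 5)) + 28254 = (-208571 + 53861) + 28254 = -154710 + 28254 = -126456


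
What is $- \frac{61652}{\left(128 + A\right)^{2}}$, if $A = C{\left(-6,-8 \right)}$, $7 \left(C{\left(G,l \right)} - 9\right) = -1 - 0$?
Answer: $- \frac{755237}{229441} \approx -3.2916$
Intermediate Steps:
$C{\left(G,l \right)} = \frac{62}{7}$ ($C{\left(G,l \right)} = 9 + \frac{-1 - 0}{7} = 9 + \frac{-1 + 0}{7} = 9 + \frac{1}{7} \left(-1\right) = 9 - \frac{1}{7} = \frac{62}{7}$)
$A = \frac{62}{7} \approx 8.8571$
$- \frac{61652}{\left(128 + A\right)^{2}} = - \frac{61652}{\left(128 + \frac{62}{7}\right)^{2}} = - \frac{61652}{\left(\frac{958}{7}\right)^{2}} = - \frac{61652}{\frac{917764}{49}} = \left(-61652\right) \frac{49}{917764} = - \frac{755237}{229441}$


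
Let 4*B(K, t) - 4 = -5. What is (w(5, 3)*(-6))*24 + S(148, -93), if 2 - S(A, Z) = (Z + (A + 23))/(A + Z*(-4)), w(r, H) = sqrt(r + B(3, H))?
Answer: 37/20 - 72*sqrt(19) ≈ -311.99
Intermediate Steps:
B(K, t) = -1/4 (B(K, t) = 1 + (1/4)*(-5) = 1 - 5/4 = -1/4)
w(r, H) = sqrt(-1/4 + r) (w(r, H) = sqrt(r - 1/4) = sqrt(-1/4 + r))
S(A, Z) = 2 - (23 + A + Z)/(A - 4*Z) (S(A, Z) = 2 - (Z + (A + 23))/(A + Z*(-4)) = 2 - (Z + (23 + A))/(A - 4*Z) = 2 - (23 + A + Z)/(A - 4*Z))
(w(5, 3)*(-6))*24 + S(148, -93) = ((sqrt(-1 + 4*5)/2)*(-6))*24 + (-23 + 148 - 9*(-93))/(148 - 4*(-93)) = ((sqrt(-1 + 20)/2)*(-6))*24 + (-23 + 148 + 837)/(148 + 372) = ((sqrt(19)/2)*(-6))*24 + 962/520 = -3*sqrt(19)*24 + (1/520)*962 = -72*sqrt(19) + 37/20 = 37/20 - 72*sqrt(19)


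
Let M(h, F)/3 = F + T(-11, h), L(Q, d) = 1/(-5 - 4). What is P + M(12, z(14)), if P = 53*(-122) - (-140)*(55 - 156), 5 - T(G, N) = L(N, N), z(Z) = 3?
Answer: -61745/3 ≈ -20582.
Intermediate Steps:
L(Q, d) = -1/9 (L(Q, d) = 1/(-9) = -1/9)
T(G, N) = 46/9 (T(G, N) = 5 - 1*(-1/9) = 5 + 1/9 = 46/9)
M(h, F) = 46/3 + 3*F (M(h, F) = 3*(F + 46/9) = 3*(46/9 + F) = 46/3 + 3*F)
P = -20606 (P = -6466 - (-140)*(-101) = -6466 - 1*14140 = -6466 - 14140 = -20606)
P + M(12, z(14)) = -20606 + (46/3 + 3*3) = -20606 + (46/3 + 9) = -20606 + 73/3 = -61745/3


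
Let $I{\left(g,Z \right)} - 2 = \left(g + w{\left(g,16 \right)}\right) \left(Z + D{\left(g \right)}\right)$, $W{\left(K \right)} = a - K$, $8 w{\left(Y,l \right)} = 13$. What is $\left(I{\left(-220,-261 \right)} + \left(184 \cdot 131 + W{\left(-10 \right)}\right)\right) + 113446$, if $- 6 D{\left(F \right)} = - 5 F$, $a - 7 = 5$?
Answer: $\frac{5630527}{24} \approx 2.3461 \cdot 10^{5}$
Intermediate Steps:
$a = 12$ ($a = 7 + 5 = 12$)
$w{\left(Y,l \right)} = \frac{13}{8}$ ($w{\left(Y,l \right)} = \frac{1}{8} \cdot 13 = \frac{13}{8}$)
$W{\left(K \right)} = 12 - K$
$D{\left(F \right)} = \frac{5 F}{6}$ ($D{\left(F \right)} = - \frac{\left(-5\right) F}{6} = \frac{5 F}{6}$)
$I{\left(g,Z \right)} = 2 + \left(\frac{13}{8} + g\right) \left(Z + \frac{5 g}{6}\right)$ ($I{\left(g,Z \right)} = 2 + \left(g + \frac{13}{8}\right) \left(Z + \frac{5 g}{6}\right) = 2 + \left(\frac{13}{8} + g\right) \left(Z + \frac{5 g}{6}\right)$)
$\left(I{\left(-220,-261 \right)} + \left(184 \cdot 131 + W{\left(-10 \right)}\right)\right) + 113446 = \left(\left(2 + \frac{5 \left(-220\right)^{2}}{6} + \frac{13}{8} \left(-261\right) + \frac{65}{48} \left(-220\right) - -57420\right) + \left(184 \cdot 131 + \left(12 - -10\right)\right)\right) + 113446 = \left(\left(2 + \frac{5}{6} \cdot 48400 - \frac{3393}{8} - \frac{3575}{12} + 57420\right) + \left(24104 + \left(12 + 10\right)\right)\right) + 113446 = \left(\left(2 + \frac{121000}{3} - \frac{3393}{8} - \frac{3575}{12} + 57420\right) + \left(24104 + 22\right)\right) + 113446 = \left(\frac{2328799}{24} + 24126\right) + 113446 = \frac{2907823}{24} + 113446 = \frac{5630527}{24}$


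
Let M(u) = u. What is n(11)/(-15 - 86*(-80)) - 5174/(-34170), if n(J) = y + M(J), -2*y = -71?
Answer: 7421683/46915410 ≈ 0.15819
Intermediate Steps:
y = 71/2 (y = -1/2*(-71) = 71/2 ≈ 35.500)
n(J) = 71/2 + J
n(11)/(-15 - 86*(-80)) - 5174/(-34170) = (71/2 + 11)/(-15 - 86*(-80)) - 5174/(-34170) = 93/(2*(-15 + 6880)) - 5174*(-1/34170) = (93/2)/6865 + 2587/17085 = (93/2)*(1/6865) + 2587/17085 = 93/13730 + 2587/17085 = 7421683/46915410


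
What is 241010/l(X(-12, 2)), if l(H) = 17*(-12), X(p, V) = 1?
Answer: -120505/102 ≈ -1181.4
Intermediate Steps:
l(H) = -204
241010/l(X(-12, 2)) = 241010/(-204) = 241010*(-1/204) = -120505/102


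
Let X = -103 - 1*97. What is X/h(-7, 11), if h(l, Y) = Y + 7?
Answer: -100/9 ≈ -11.111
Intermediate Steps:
h(l, Y) = 7 + Y
X = -200 (X = -103 - 97 = -200)
X/h(-7, 11) = -200/(7 + 11) = -200/18 = (1/18)*(-200) = -100/9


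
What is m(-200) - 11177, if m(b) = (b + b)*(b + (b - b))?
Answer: 68823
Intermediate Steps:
m(b) = 2*b² (m(b) = (2*b)*(b + 0) = (2*b)*b = 2*b²)
m(-200) - 11177 = 2*(-200)² - 11177 = 2*40000 - 11177 = 80000 - 11177 = 68823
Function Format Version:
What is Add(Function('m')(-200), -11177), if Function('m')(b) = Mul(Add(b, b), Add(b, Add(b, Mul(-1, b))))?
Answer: 68823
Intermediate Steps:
Function('m')(b) = Mul(2, Pow(b, 2)) (Function('m')(b) = Mul(Mul(2, b), Add(b, 0)) = Mul(Mul(2, b), b) = Mul(2, Pow(b, 2)))
Add(Function('m')(-200), -11177) = Add(Mul(2, Pow(-200, 2)), -11177) = Add(Mul(2, 40000), -11177) = Add(80000, -11177) = 68823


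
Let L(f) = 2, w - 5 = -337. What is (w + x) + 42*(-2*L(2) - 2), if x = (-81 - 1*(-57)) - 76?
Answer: -684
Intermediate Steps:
w = -332 (w = 5 - 337 = -332)
x = -100 (x = (-81 + 57) - 76 = -24 - 76 = -100)
(w + x) + 42*(-2*L(2) - 2) = (-332 - 100) + 42*(-2*2 - 2) = -432 + 42*(-4 - 2) = -432 + 42*(-6) = -432 - 252 = -684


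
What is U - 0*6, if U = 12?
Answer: 12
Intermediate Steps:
U - 0*6 = 12 - 0*6 = 12 - 15*0 = 12 + 0 = 12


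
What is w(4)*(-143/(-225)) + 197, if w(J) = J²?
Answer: 46613/225 ≈ 207.17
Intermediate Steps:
w(4)*(-143/(-225)) + 197 = 4²*(-143/(-225)) + 197 = 16*(-143*(-1/225)) + 197 = 16*(143/225) + 197 = 2288/225 + 197 = 46613/225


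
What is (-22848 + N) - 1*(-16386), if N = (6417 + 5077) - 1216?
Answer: 3816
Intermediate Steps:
N = 10278 (N = 11494 - 1216 = 10278)
(-22848 + N) - 1*(-16386) = (-22848 + 10278) - 1*(-16386) = -12570 + 16386 = 3816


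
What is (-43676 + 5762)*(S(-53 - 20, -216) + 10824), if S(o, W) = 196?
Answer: -417812280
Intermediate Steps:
(-43676 + 5762)*(S(-53 - 20, -216) + 10824) = (-43676 + 5762)*(196 + 10824) = -37914*11020 = -417812280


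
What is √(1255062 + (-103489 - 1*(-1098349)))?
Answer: √2249922 ≈ 1500.0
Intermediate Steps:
√(1255062 + (-103489 - 1*(-1098349))) = √(1255062 + (-103489 + 1098349)) = √(1255062 + 994860) = √2249922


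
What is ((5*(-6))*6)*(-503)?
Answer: 90540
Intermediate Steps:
((5*(-6))*6)*(-503) = -30*6*(-503) = -180*(-503) = 90540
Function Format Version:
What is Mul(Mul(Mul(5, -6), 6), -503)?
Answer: 90540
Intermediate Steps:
Mul(Mul(Mul(5, -6), 6), -503) = Mul(Mul(-30, 6), -503) = Mul(-180, -503) = 90540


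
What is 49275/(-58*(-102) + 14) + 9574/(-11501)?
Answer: 101987591/13640186 ≈ 7.4770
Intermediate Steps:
49275/(-58*(-102) + 14) + 9574/(-11501) = 49275/(5916 + 14) + 9574*(-1/11501) = 49275/5930 - 9574/11501 = 49275*(1/5930) - 9574/11501 = 9855/1186 - 9574/11501 = 101987591/13640186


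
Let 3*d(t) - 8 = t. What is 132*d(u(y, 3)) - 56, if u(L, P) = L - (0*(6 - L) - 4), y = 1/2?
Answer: 494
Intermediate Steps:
y = 1/2 (y = 1*(1/2) = 1/2 ≈ 0.50000)
u(L, P) = 4 + L (u(L, P) = L - (0 - 4) = L - 1*(-4) = L + 4 = 4 + L)
d(t) = 8/3 + t/3
132*d(u(y, 3)) - 56 = 132*(8/3 + (4 + 1/2)/3) - 56 = 132*(8/3 + (1/3)*(9/2)) - 56 = 132*(8/3 + 3/2) - 56 = 132*(25/6) - 56 = 550 - 56 = 494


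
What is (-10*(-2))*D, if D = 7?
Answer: 140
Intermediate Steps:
(-10*(-2))*D = -10*(-2)*7 = 20*7 = 140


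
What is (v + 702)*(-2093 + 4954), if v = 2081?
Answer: 7962163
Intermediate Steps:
(v + 702)*(-2093 + 4954) = (2081 + 702)*(-2093 + 4954) = 2783*2861 = 7962163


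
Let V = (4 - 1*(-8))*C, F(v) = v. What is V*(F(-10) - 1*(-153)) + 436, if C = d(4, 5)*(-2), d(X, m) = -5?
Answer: 17596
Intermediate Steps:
C = 10 (C = -5*(-2) = 10)
V = 120 (V = (4 - 1*(-8))*10 = (4 + 8)*10 = 12*10 = 120)
V*(F(-10) - 1*(-153)) + 436 = 120*(-10 - 1*(-153)) + 436 = 120*(-10 + 153) + 436 = 120*143 + 436 = 17160 + 436 = 17596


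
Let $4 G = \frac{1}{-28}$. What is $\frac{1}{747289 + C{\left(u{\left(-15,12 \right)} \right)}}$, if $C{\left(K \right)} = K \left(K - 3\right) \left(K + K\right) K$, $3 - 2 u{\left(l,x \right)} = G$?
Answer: $\frac{1258815488}{940686145839777} \approx 1.3382 \cdot 10^{-6}$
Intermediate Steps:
$G = - \frac{1}{112}$ ($G = \frac{1}{4 \left(-28\right)} = \frac{1}{4} \left(- \frac{1}{28}\right) = - \frac{1}{112} \approx -0.0089286$)
$u{\left(l,x \right)} = \frac{337}{224}$ ($u{\left(l,x \right)} = \frac{3}{2} - - \frac{1}{224} = \frac{3}{2} + \frac{1}{224} = \frac{337}{224}$)
$C{\left(K \right)} = 2 K^{3} \left(-3 + K\right)$ ($C{\left(K \right)} = K \left(-3 + K\right) 2 K K = K 2 K \left(-3 + K\right) K = 2 K^{2} \left(-3 + K\right) K = 2 K^{3} \left(-3 + K\right)$)
$\frac{1}{747289 + C{\left(u{\left(-15,12 \right)} \right)}} = \frac{1}{747289 + 2 \left(\frac{337}{224}\right)^{3} \left(-3 + \frac{337}{224}\right)} = \frac{1}{747289 + 2 \cdot \frac{38272753}{11239424} \left(- \frac{335}{224}\right)} = \frac{1}{747289 - \frac{12821372255}{1258815488}} = \frac{1}{\frac{940686145839777}{1258815488}} = \frac{1258815488}{940686145839777}$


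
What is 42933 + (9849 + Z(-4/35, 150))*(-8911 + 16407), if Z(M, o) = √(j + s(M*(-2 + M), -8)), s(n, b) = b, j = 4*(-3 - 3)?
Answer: 73871037 + 29984*I*√2 ≈ 7.3871e+7 + 42404.0*I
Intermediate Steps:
j = -24 (j = 4*(-6) = -24)
Z(M, o) = 4*I*√2 (Z(M, o) = √(-24 - 8) = √(-32) = 4*I*√2)
42933 + (9849 + Z(-4/35, 150))*(-8911 + 16407) = 42933 + (9849 + 4*I*√2)*(-8911 + 16407) = 42933 + (9849 + 4*I*√2)*7496 = 42933 + (73828104 + 29984*I*√2) = 73871037 + 29984*I*√2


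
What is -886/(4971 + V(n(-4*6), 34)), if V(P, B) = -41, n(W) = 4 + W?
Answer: -443/2465 ≈ -0.17972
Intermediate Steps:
-886/(4971 + V(n(-4*6), 34)) = -886/(4971 - 41) = -886/4930 = -886*1/4930 = -443/2465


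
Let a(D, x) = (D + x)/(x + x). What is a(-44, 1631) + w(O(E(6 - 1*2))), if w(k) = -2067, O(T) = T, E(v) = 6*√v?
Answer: -6740967/3262 ≈ -2066.5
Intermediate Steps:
a(D, x) = (D + x)/(2*x) (a(D, x) = (D + x)/((2*x)) = (D + x)*(1/(2*x)) = (D + x)/(2*x))
a(-44, 1631) + w(O(E(6 - 1*2))) = (½)*(-44 + 1631)/1631 - 2067 = (½)*(1/1631)*1587 - 2067 = 1587/3262 - 2067 = -6740967/3262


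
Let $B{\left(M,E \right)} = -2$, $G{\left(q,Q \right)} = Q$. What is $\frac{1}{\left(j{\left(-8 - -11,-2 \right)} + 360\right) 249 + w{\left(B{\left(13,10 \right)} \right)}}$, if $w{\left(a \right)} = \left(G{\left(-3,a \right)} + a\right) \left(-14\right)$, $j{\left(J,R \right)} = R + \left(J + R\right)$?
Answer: $\frac{1}{89447} \approx 1.118 \cdot 10^{-5}$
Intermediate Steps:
$j{\left(J,R \right)} = J + 2 R$
$w{\left(a \right)} = - 28 a$ ($w{\left(a \right)} = \left(a + a\right) \left(-14\right) = 2 a \left(-14\right) = - 28 a$)
$\frac{1}{\left(j{\left(-8 - -11,-2 \right)} + 360\right) 249 + w{\left(B{\left(13,10 \right)} \right)}} = \frac{1}{\left(\left(\left(-8 - -11\right) + 2 \left(-2\right)\right) + 360\right) 249 - -56} = \frac{1}{\left(\left(\left(-8 + 11\right) - 4\right) + 360\right) 249 + 56} = \frac{1}{\left(\left(3 - 4\right) + 360\right) 249 + 56} = \frac{1}{\left(-1 + 360\right) 249 + 56} = \frac{1}{359 \cdot 249 + 56} = \frac{1}{89391 + 56} = \frac{1}{89447}$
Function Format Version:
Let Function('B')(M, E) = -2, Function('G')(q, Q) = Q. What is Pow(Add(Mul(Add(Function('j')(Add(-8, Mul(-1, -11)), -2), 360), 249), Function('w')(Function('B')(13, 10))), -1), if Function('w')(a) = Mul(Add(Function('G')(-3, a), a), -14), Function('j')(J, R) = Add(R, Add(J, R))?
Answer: Rational(1, 89447) ≈ 1.1180e-5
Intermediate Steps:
Function('j')(J, R) = Add(J, Mul(2, R))
Function('w')(a) = Mul(-28, a) (Function('w')(a) = Mul(Add(a, a), -14) = Mul(Mul(2, a), -14) = Mul(-28, a))
Pow(Add(Mul(Add(Function('j')(Add(-8, Mul(-1, -11)), -2), 360), 249), Function('w')(Function('B')(13, 10))), -1) = Pow(Add(Mul(Add(Add(Add(-8, Mul(-1, -11)), Mul(2, -2)), 360), 249), Mul(-28, -2)), -1) = Pow(Add(Mul(Add(Add(Add(-8, 11), -4), 360), 249), 56), -1) = Pow(Add(Mul(Add(Add(3, -4), 360), 249), 56), -1) = Pow(Add(Mul(Add(-1, 360), 249), 56), -1) = Pow(Add(Mul(359, 249), 56), -1) = Pow(Add(89391, 56), -1) = Pow(89447, -1) = Rational(1, 89447)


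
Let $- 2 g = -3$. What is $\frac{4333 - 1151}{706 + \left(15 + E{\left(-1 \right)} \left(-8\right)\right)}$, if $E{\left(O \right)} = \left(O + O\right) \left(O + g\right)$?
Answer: $\frac{3182}{729} \approx 4.3649$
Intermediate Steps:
$g = \frac{3}{2}$ ($g = \left(- \frac{1}{2}\right) \left(-3\right) = \frac{3}{2} \approx 1.5$)
$E{\left(O \right)} = 2 O \left(\frac{3}{2} + O\right)$ ($E{\left(O \right)} = \left(O + O\right) \left(O + \frac{3}{2}\right) = 2 O \left(\frac{3}{2} + O\right)$)
$\frac{4333 - 1151}{706 + \left(15 + E{\left(-1 \right)} \left(-8\right)\right)} = \frac{4333 - 1151}{706 + \left(15 + - (3 + 2 \left(-1\right)) \left(-8\right)\right)} = \frac{3182}{706 + \left(15 + - (3 - 2) \left(-8\right)\right)} = \frac{3182}{706 + \left(15 + \left(-1\right) 1 \left(-8\right)\right)} = \frac{3182}{706 + \left(15 - -8\right)} = \frac{3182}{706 + \left(15 + 8\right)} = \frac{3182}{706 + 23} = \frac{3182}{729}$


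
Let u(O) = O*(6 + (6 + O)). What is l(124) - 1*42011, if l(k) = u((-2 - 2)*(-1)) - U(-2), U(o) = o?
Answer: -41945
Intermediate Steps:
u(O) = O*(12 + O)
l(k) = 66 (l(k) = ((-2 - 2)*(-1))*(12 + (-2 - 2)*(-1)) - 1*(-2) = (-4*(-1))*(12 - 4*(-1)) + 2 = 4*(12 + 4) + 2 = 4*16 + 2 = 64 + 2 = 66)
l(124) - 1*42011 = 66 - 1*42011 = 66 - 42011 = -41945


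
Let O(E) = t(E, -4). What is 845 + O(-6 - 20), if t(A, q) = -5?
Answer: 840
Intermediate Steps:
O(E) = -5
845 + O(-6 - 20) = 845 - 5 = 840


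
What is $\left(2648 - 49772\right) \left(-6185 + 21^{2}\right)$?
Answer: $270680256$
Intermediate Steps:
$\left(2648 - 49772\right) \left(-6185 + 21^{2}\right) = - 47124 \left(-6185 + 441\right) = \left(-47124\right) \left(-5744\right) = 270680256$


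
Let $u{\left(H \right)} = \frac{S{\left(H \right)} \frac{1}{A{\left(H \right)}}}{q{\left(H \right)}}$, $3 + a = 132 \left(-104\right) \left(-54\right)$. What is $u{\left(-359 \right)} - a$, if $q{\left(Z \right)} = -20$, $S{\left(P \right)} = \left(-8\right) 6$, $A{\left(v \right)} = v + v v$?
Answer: $- \frac{238186288239}{321305} \approx -7.4131 \cdot 10^{5}$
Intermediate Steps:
$A{\left(v \right)} = v + v^{2}$
$S{\left(P \right)} = -48$
$a = 741309$ ($a = -3 + 132 \left(-104\right) \left(-54\right) = -3 - -741312 = -3 + 741312 = 741309$)
$u{\left(H \right)} = \frac{12}{5 H \left(1 + H\right)}$ ($u{\left(H \right)} = \frac{\left(-48\right) \frac{1}{H \left(1 + H\right)}}{-20} = - 48 \frac{1}{H \left(1 + H\right)} \left(- \frac{1}{20}\right) = - \frac{48}{H \left(1 + H\right)} \left(- \frac{1}{20}\right) = \frac{12}{5 H \left(1 + H\right)}$)
$u{\left(-359 \right)} - a = \frac{12}{5 \left(-359\right) \left(1 - 359\right)} - 741309 = \frac{12}{5} \left(- \frac{1}{359}\right) \frac{1}{-358} - 741309 = \frac{12}{5} \left(- \frac{1}{359}\right) \left(- \frac{1}{358}\right) - 741309 = \frac{6}{321305} - 741309 = - \frac{238186288239}{321305}$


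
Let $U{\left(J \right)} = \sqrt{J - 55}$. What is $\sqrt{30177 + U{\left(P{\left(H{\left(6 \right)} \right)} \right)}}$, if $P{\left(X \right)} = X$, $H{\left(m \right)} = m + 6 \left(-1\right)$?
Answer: $\sqrt{30177 + i \sqrt{55}} \approx 173.72 + 0.021 i$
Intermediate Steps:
$H{\left(m \right)} = -6 + m$ ($H{\left(m \right)} = m - 6 = -6 + m$)
$U{\left(J \right)} = \sqrt{-55 + J}$
$\sqrt{30177 + U{\left(P{\left(H{\left(6 \right)} \right)} \right)}} = \sqrt{30177 + \sqrt{-55 + \left(-6 + 6\right)}} = \sqrt{30177 + \sqrt{-55 + 0}} = \sqrt{30177 + \sqrt{-55}} = \sqrt{30177 + i \sqrt{55}}$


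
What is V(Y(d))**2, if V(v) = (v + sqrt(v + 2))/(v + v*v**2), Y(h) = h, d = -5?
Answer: (5 - I*sqrt(3))**2/16900 ≈ 0.0013018 - 0.0010249*I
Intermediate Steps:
V(v) = (v + sqrt(2 + v))/(v + v**3)
V(Y(d))**2 = ((-5 + sqrt(2 - 5))/(-5 + (-5)**3))**2 = ((-5 + sqrt(-3))/(-5 - 125))**2 = ((-5 + I*sqrt(3))/(-130))**2 = (-(-5 + I*sqrt(3))/130)**2 = (1/26 - I*sqrt(3)/130)**2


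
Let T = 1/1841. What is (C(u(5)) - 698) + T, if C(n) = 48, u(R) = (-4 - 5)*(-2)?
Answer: -1196649/1841 ≈ -650.00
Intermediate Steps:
u(R) = 18 (u(R) = -9*(-2) = 18)
T = 1/1841 ≈ 0.00054318
(C(u(5)) - 698) + T = (48 - 698) + 1/1841 = -650 + 1/1841 = -1196649/1841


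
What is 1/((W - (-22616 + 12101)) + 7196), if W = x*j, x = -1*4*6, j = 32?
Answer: 1/16943 ≈ 5.9021e-5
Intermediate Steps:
x = -24 (x = -4*6 = -24)
W = -768 (W = -24*32 = -768)
1/((W - (-22616 + 12101)) + 7196) = 1/((-768 - (-22616 + 12101)) + 7196) = 1/((-768 - 1*(-10515)) + 7196) = 1/((-768 + 10515) + 7196) = 1/(9747 + 7196) = 1/16943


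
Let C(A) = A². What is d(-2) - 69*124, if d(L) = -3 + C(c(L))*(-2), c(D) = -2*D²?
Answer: -8687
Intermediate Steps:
d(L) = -3 - 8*L⁴ (d(L) = -3 + (-2*L²)²*(-2) = -3 + (4*L⁴)*(-2) = -3 - 8*L⁴)
d(-2) - 69*124 = (-3 - 8*(-2)⁴) - 69*124 = (-3 - 8*16) - 8556 = (-3 - 128) - 8556 = -131 - 8556 = -8687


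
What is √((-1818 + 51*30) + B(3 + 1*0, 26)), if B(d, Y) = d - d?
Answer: 12*I*√2 ≈ 16.971*I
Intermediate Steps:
B(d, Y) = 0
√((-1818 + 51*30) + B(3 + 1*0, 26)) = √((-1818 + 51*30) + 0) = √((-1818 + 1530) + 0) = √(-288 + 0) = √(-288) = 12*I*√2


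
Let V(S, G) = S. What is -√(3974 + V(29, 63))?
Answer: -√4003 ≈ -63.269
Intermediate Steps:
-√(3974 + V(29, 63)) = -√(3974 + 29) = -√4003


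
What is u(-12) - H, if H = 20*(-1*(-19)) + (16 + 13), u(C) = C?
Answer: -421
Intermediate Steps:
H = 409 (H = 20*19 + 29 = 380 + 29 = 409)
u(-12) - H = -12 - 1*409 = -12 - 409 = -421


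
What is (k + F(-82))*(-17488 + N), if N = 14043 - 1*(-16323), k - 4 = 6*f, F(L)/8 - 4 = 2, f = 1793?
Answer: 139211180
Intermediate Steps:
F(L) = 48 (F(L) = 32 + 8*2 = 32 + 16 = 48)
k = 10762 (k = 4 + 6*1793 = 4 + 10758 = 10762)
N = 30366 (N = 14043 + 16323 = 30366)
(k + F(-82))*(-17488 + N) = (10762 + 48)*(-17488 + 30366) = 10810*12878 = 139211180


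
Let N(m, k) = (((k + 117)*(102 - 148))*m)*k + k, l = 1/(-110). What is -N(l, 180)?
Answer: -22536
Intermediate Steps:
l = -1/110 ≈ -0.0090909
N(m, k) = k + k*m*(-5382 - 46*k) (N(m, k) = (((117 + k)*(-46))*m)*k + k = ((-5382 - 46*k)*m)*k + k = (m*(-5382 - 46*k))*k + k = k*m*(-5382 - 46*k) + k = k + k*m*(-5382 - 46*k))
-N(l, 180) = -180*(1 - 5382*(-1/110) - 46*180*(-1/110)) = -180*(1 + 2691/55 + 828/11) = -180*626/5 = -1*22536 = -22536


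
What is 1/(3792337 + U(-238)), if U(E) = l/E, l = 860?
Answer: 119/451287673 ≈ 2.6369e-7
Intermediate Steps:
U(E) = 860/E
1/(3792337 + U(-238)) = 1/(3792337 + 860/(-238)) = 1/(3792337 + 860*(-1/238)) = 1/(3792337 - 430/119) = 1/(451287673/119) = 119/451287673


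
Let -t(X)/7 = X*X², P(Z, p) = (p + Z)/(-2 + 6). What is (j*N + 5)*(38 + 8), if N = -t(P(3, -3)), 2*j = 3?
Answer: 230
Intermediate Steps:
j = 3/2 (j = (½)*3 = 3/2 ≈ 1.5000)
P(Z, p) = Z/4 + p/4 (P(Z, p) = (Z + p)/4 = (Z + p)*(¼) = Z/4 + p/4)
t(X) = -7*X³ (t(X) = -7*X*X² = -7*X³)
N = 0 (N = -(-7)*((¼)*3 + (¼)*(-3))³ = -(-7)*(¾ - ¾)³ = -(-7)*0³ = -(-7)*0 = -1*0 = 0)
(j*N + 5)*(38 + 8) = ((3/2)*0 + 5)*(38 + 8) = (0 + 5)*46 = 5*46 = 230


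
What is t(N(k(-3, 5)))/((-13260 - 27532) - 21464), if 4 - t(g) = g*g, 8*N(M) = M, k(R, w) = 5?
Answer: -77/1328128 ≈ -5.7976e-5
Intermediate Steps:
N(M) = M/8
t(g) = 4 - g² (t(g) = 4 - g*g = 4 - g²)
t(N(k(-3, 5)))/((-13260 - 27532) - 21464) = (4 - ((⅛)*5)²)/((-13260 - 27532) - 21464) = (4 - (5/8)²)/(-40792 - 21464) = (4 - 1*25/64)/(-62256) = (4 - 25/64)*(-1/62256) = (231/64)*(-1/62256) = -77/1328128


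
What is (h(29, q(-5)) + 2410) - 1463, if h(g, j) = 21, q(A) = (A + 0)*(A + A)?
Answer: 968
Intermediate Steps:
q(A) = 2*A² (q(A) = A*(2*A) = 2*A²)
(h(29, q(-5)) + 2410) - 1463 = (21 + 2410) - 1463 = 2431 - 1463 = 968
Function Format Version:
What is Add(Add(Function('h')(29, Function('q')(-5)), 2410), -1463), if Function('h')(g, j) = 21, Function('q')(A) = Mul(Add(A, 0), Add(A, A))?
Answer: 968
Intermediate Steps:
Function('q')(A) = Mul(2, Pow(A, 2)) (Function('q')(A) = Mul(A, Mul(2, A)) = Mul(2, Pow(A, 2)))
Add(Add(Function('h')(29, Function('q')(-5)), 2410), -1463) = Add(Add(21, 2410), -1463) = Add(2431, -1463) = 968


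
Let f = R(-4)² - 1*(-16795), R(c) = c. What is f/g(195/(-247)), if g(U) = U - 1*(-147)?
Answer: 319409/2778 ≈ 114.98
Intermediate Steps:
g(U) = 147 + U (g(U) = U + 147 = 147 + U)
f = 16811 (f = (-4)² - 1*(-16795) = 16 + 16795 = 16811)
f/g(195/(-247)) = 16811/(147 + 195/(-247)) = 16811/(147 + 195*(-1/247)) = 16811/(147 - 15/19) = 16811/(2778/19) = 16811*(19/2778) = 319409/2778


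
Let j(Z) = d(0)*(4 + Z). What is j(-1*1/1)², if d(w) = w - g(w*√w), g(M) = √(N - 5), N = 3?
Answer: -18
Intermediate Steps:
g(M) = I*√2 (g(M) = √(3 - 5) = √(-2) = I*√2)
d(w) = w - I*√2
j(Z) = -I*√2*(4 + Z) (j(Z) = (0 - I*√2)*(4 + Z) = (-I*√2)*(4 + Z) = -I*√2*(4 + Z))
j(-1*1/1)² = (I*√2*(-4 - (-1*1)/1))² = (I*√2*(-4 - (-1)))² = (I*√2*(-4 - 1*(-1)))² = (I*√2*(-4 + 1))² = (I*√2*(-3))² = (-3*I*√2)² = -18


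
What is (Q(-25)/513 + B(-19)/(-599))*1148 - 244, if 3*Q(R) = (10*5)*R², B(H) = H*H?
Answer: 20626386224/921861 ≈ 22375.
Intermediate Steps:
B(H) = H²
Q(R) = 50*R²/3 (Q(R) = ((10*5)*R²)/3 = (50*R²)/3 = 50*R²/3)
(Q(-25)/513 + B(-19)/(-599))*1148 - 244 = (((50/3)*(-25)²)/513 + (-19)²/(-599))*1148 - 244 = (((50/3)*625)*(1/513) + 361*(-1/599))*1148 - 244 = ((31250/3)*(1/513) - 361/599)*1148 - 244 = (31250/1539 - 361/599)*1148 - 244 = (18163171/921861)*1148 - 244 = 20851320308/921861 - 244 = 20626386224/921861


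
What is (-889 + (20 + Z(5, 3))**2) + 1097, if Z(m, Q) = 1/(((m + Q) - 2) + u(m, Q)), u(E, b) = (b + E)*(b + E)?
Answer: 2982001/4900 ≈ 608.57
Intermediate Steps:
u(E, b) = (E + b)**2 (u(E, b) = (E + b)*(E + b) = (E + b)**2)
Z(m, Q) = 1/(-2 + Q + m + (Q + m)**2) (Z(m, Q) = 1/(((m + Q) - 2) + (m + Q)**2) = 1/(((Q + m) - 2) + (Q + m)**2) = 1/((-2 + Q + m) + (Q + m)**2) = 1/(-2 + Q + m + (Q + m)**2))
(-889 + (20 + Z(5, 3))**2) + 1097 = (-889 + (20 + 1/(-2 + 3 + 5 + (3 + 5)**2))**2) + 1097 = (-889 + (20 + 1/(-2 + 3 + 5 + 8**2))**2) + 1097 = (-889 + (20 + 1/(-2 + 3 + 5 + 64))**2) + 1097 = (-889 + (20 + 1/70)**2) + 1097 = (-889 + (1401/70)**2) + 1097 = (-889 + 1962801/4900) + 1097 = -2393299/4900 + 1097 = 2982001/4900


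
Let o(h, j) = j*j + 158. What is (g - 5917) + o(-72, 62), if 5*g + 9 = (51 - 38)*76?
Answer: -8596/5 ≈ -1719.2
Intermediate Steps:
g = 979/5 (g = -9/5 + ((51 - 38)*76)/5 = -9/5 + (13*76)/5 = -9/5 + (⅕)*988 = -9/5 + 988/5 = 979/5 ≈ 195.80)
o(h, j) = 158 + j² (o(h, j) = j² + 158 = 158 + j²)
(g - 5917) + o(-72, 62) = (979/5 - 5917) + (158 + 62²) = -28606/5 + (158 + 3844) = -28606/5 + 4002 = -8596/5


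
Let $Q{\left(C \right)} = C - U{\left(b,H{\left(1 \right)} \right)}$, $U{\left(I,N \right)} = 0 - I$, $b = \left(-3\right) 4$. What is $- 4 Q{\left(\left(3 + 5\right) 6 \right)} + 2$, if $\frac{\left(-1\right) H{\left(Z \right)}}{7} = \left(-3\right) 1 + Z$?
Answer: $-142$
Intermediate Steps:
$b = -12$
$H{\left(Z \right)} = 21 - 7 Z$ ($H{\left(Z \right)} = - 7 \left(\left(-3\right) 1 + Z\right) = - 7 \left(-3 + Z\right) = 21 - 7 Z$)
$U{\left(I,N \right)} = - I$
$Q{\left(C \right)} = -12 + C$ ($Q{\left(C \right)} = C - \left(-1\right) \left(-12\right) = C - 12 = -12 + C$)
$- 4 Q{\left(\left(3 + 5\right) 6 \right)} + 2 = - 4 \left(-12 + \left(3 + 5\right) 6\right) + 2 = - 4 \left(-12 + 8 \cdot 6\right) + 2 = - 4 \left(-12 + 48\right) + 2 = \left(-4\right) 36 + 2 = -144 + 2 = -142$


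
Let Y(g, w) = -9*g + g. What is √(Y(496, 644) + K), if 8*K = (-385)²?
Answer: √232962/4 ≈ 120.67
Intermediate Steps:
Y(g, w) = -8*g
K = 148225/8 (K = (⅛)*(-385)² = (⅛)*148225 = 148225/8 ≈ 18528.)
√(Y(496, 644) + K) = √(-8*496 + 148225/8) = √(-3968 + 148225/8) = √(116481/8) = √232962/4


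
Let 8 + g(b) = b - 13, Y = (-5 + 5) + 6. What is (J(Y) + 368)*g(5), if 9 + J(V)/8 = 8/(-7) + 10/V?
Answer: -100864/21 ≈ -4803.0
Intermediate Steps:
Y = 6 (Y = 0 + 6 = 6)
g(b) = -21 + b (g(b) = -8 + (b - 13) = -8 + (-13 + b) = -21 + b)
J(V) = -568/7 + 80/V (J(V) = -72 + 8*(8/(-7) + 10/V) = -72 + 8*(8*(-1/7) + 10/V) = -72 + 8*(-8/7 + 10/V) = -72 + (-64/7 + 80/V) = -568/7 + 80/V)
(J(Y) + 368)*g(5) = ((-568/7 + 80/6) + 368)*(-21 + 5) = ((-568/7 + 80*(1/6)) + 368)*(-16) = ((-568/7 + 40/3) + 368)*(-16) = (-1424/21 + 368)*(-16) = (6304/21)*(-16) = -100864/21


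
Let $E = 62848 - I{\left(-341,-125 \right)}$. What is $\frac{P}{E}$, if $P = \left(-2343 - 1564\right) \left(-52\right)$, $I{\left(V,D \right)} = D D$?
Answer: $\frac{203164}{47223} \approx 4.3022$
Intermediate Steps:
$I{\left(V,D \right)} = D^{2}$
$P = 203164$ ($P = \left(-3907\right) \left(-52\right) = 203164$)
$E = 47223$ ($E = 62848 - \left(-125\right)^{2} = 62848 - 15625 = 47223$)
$\frac{P}{E} = \frac{203164}{47223}$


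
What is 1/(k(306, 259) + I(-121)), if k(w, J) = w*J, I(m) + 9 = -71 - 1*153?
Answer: 1/79021 ≈ 1.2655e-5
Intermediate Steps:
I(m) = -233 (I(m) = -9 + (-71 - 1*153) = -9 + (-71 - 153) = -9 - 224 = -233)
k(w, J) = J*w
1/(k(306, 259) + I(-121)) = 1/(259*306 - 233) = 1/(79254 - 233) = 1/79021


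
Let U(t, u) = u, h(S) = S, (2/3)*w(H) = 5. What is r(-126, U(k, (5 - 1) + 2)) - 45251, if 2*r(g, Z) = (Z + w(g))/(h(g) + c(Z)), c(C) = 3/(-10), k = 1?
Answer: -38101387/842 ≈ -45251.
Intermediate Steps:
w(H) = 15/2 (w(H) = (3/2)*5 = 15/2)
c(C) = -3/10 (c(C) = 3*(-⅒) = -3/10)
r(g, Z) = (15/2 + Z)/(2*(-3/10 + g)) (r(g, Z) = ((Z + 15/2)/(g - 3/10))/2 = ((15/2 + Z)/(-3/10 + g))/2 = (15/2 + Z)/(2*(-3/10 + g)))
r(-126, U(k, (5 - 1) + 2)) - 45251 = 5*(15 + 2*((5 - 1) + 2))/(2*(-3 + 10*(-126))) - 45251 = 5*(15 + 2*(4 + 2))/(2*(-3 - 1260)) - 45251 = (5/2)*(15 + 2*6)/(-1263) - 45251 = (5/2)*(-1/1263)*(15 + 12) - 45251 = (5/2)*(-1/1263)*27 - 45251 = -45/842 - 45251 = -38101387/842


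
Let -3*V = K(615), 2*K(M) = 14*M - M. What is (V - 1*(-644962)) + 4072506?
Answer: 9432271/2 ≈ 4.7161e+6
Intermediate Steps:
K(M) = 13*M/2 (K(M) = (14*M - M)/2 = (13*M)/2 = 13*M/2)
V = -2665/2 (V = -13*615/6 = -⅓*7995/2 = -2665/2 ≈ -1332.5)
(V - 1*(-644962)) + 4072506 = (-2665/2 - 1*(-644962)) + 4072506 = (-2665/2 + 644962) + 4072506 = 1287259/2 + 4072506 = 9432271/2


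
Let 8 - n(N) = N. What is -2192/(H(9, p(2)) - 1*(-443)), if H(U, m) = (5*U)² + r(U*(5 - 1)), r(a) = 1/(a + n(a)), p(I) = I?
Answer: -17536/19745 ≈ -0.88812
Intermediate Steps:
n(N) = 8 - N
r(a) = ⅛ (r(a) = 1/(a + (8 - a)) = 1/8 = ⅛)
H(U, m) = ⅛ + 25*U² (H(U, m) = (5*U)² + ⅛ = 25*U² + ⅛ = ⅛ + 25*U²)
-2192/(H(9, p(2)) - 1*(-443)) = -2192/((⅛ + 25*9²) - 1*(-443)) = -2192/((⅛ + 25*81) + 443) = -2192/((⅛ + 2025) + 443) = -2192/(16201/8 + 443) = -2192/19745/8 = -2192*8/19745 = -17536/19745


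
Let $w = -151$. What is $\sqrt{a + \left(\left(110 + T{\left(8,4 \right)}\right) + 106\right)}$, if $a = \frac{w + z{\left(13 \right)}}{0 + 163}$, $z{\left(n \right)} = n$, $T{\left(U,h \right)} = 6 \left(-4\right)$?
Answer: $\frac{3 \sqrt{564306}}{163} \approx 13.826$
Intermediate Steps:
$T{\left(U,h \right)} = -24$
$a = - \frac{138}{163}$ ($a = \frac{-151 + 13}{0 + 163} = - \frac{138}{163} \approx -0.84663$)
$\sqrt{a + \left(\left(110 + T{\left(8,4 \right)}\right) + 106\right)} = \sqrt{- \frac{138}{163} + \left(\left(110 - 24\right) + 106\right)} = \sqrt{- \frac{138}{163} + \left(86 + 106\right)} = \sqrt{- \frac{138}{163} + 192} = \sqrt{\frac{31158}{163}} = \frac{3 \sqrt{564306}}{163}$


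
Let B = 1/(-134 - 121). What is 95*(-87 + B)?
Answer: -421534/51 ≈ -8265.4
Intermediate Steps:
B = -1/255 (B = 1/(-255) = -1/255 ≈ -0.0039216)
95*(-87 + B) = 95*(-87 - 1/255) = 95*(-22186/255) = -421534/51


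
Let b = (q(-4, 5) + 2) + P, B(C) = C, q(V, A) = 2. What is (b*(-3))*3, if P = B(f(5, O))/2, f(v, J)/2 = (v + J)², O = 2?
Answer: -477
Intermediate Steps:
f(v, J) = 2*(J + v)² (f(v, J) = 2*(v + J)² = 2*(J + v)²)
P = 49 (P = (2*(2 + 5)²)/2 = (2*7²)*(½) = (2*49)*(½) = 98*(½) = 49)
b = 53 (b = (2 + 2) + 49 = 4 + 49 = 53)
(b*(-3))*3 = (53*(-3))*3 = -159*3 = -477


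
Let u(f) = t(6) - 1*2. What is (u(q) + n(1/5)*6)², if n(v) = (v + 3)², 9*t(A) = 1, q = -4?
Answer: 179533201/50625 ≈ 3546.3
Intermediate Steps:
t(A) = ⅑ (t(A) = (⅑)*1 = ⅑)
n(v) = (3 + v)²
u(f) = -17/9 (u(f) = ⅑ - 1*2 = ⅑ - 2 = -17/9)
(u(q) + n(1/5)*6)² = (-17/9 + (3 + 1/5)²*6)² = (-17/9 + (3 + ⅕)²*6)² = (-17/9 + (16/5)²*6)² = (-17/9 + (256/25)*6)² = (-17/9 + 1536/25)² = (13399/225)² = 179533201/50625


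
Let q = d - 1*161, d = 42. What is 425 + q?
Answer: 306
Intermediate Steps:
q = -119 (q = 42 - 1*161 = 42 - 161 = -119)
425 + q = 425 - 119 = 306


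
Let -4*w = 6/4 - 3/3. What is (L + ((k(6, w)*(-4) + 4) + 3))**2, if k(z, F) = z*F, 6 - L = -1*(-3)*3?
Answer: 49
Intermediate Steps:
w = -1/8 (w = -(6/4 - 3/3)/4 = -(6*(1/4) - 3*1/3)/4 = -(3/2 - 1)/4 = -1/4*1/2 = -1/8 ≈ -0.12500)
L = -3 (L = 6 - (-1*(-3))*3 = 6 - 3*3 = 6 - 1*9 = 6 - 9 = -3)
k(z, F) = F*z
(L + ((k(6, w)*(-4) + 4) + 3))**2 = (-3 + ((-1/8*6*(-4) + 4) + 3))**2 = (-3 + ((-3/4*(-4) + 4) + 3))**2 = (-3 + ((3 + 4) + 3))**2 = (-3 + (7 + 3))**2 = (-3 + 10)**2 = 7**2 = 49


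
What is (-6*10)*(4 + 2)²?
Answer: -2160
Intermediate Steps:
(-6*10)*(4 + 2)² = -60*6² = -60*36 = -2160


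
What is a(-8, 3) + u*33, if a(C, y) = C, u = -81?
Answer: -2681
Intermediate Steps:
a(-8, 3) + u*33 = -8 - 81*33 = -8 - 2673 = -2681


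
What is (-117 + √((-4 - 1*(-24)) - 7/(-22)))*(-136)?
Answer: 15912 - 68*√9834/11 ≈ 15299.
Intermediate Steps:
(-117 + √((-4 - 1*(-24)) - 7/(-22)))*(-136) = (-117 + √((-4 + 24) - 7*(-1/22)))*(-136) = (-117 + √(20 + 7/22))*(-136) = (-117 + √(447/22))*(-136) = (-117 + √9834/22)*(-136) = 15912 - 68*√9834/11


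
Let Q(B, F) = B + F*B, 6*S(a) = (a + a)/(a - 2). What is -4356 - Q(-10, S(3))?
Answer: -4336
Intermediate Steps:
S(a) = a/(3*(-2 + a)) (S(a) = ((a + a)/(a - 2))/6 = ((2*a)/(-2 + a))/6 = (2*a/(-2 + a))/6 = a/(3*(-2 + a)))
Q(B, F) = B + B*F
-4356 - Q(-10, S(3)) = -4356 - (-10)*(1 + (⅓)*3/(-2 + 3)) = -4356 - (-10)*(1 + (⅓)*3/1) = -4356 - (-10)*(1 + (⅓)*3*1) = -4356 - (-10)*(1 + 1) = -4356 - (-10)*2 = -4356 - 1*(-20) = -4356 + 20 = -4336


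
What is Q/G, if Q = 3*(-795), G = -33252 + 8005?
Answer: 2385/25247 ≈ 0.094467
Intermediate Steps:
G = -25247
Q = -2385
Q/G = -2385/(-25247) = -2385*(-1/25247) = 2385/25247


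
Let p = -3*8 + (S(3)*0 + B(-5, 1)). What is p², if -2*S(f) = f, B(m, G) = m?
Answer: 841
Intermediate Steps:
S(f) = -f/2
p = -29 (p = -3*8 + (-½*3*0 - 5) = -24 + (-3/2*0 - 5) = -24 + (0 - 5) = -24 - 5 = -29)
p² = (-29)² = 841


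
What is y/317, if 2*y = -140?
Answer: -70/317 ≈ -0.22082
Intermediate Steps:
y = -70 (y = (1/2)*(-140) = -70)
y/317 = -70/317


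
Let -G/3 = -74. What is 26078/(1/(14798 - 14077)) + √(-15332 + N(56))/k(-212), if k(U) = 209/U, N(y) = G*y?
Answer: 18802238 - 2120*I*√29/209 ≈ 1.8802e+7 - 54.625*I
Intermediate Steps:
G = 222 (G = -3*(-74) = 222)
N(y) = 222*y
26078/(1/(14798 - 14077)) + √(-15332 + N(56))/k(-212) = 26078/(1/(14798 - 14077)) + √(-15332 + 222*56)/((209/(-212))) = 26078/(1/721) + √(-15332 + 12432)/((209*(-1/212))) = 26078/(1/721) + √(-2900)/(-209/212) = 26078*721 + (10*I*√29)*(-212/209) = 18802238 - 2120*I*√29/209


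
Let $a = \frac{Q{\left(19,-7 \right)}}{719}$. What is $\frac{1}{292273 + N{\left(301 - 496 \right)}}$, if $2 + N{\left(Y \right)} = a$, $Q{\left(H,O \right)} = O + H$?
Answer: $\frac{719}{210142861} \approx 3.4215 \cdot 10^{-6}$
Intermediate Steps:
$Q{\left(H,O \right)} = H + O$
$a = \frac{12}{719}$ ($a = \frac{19 - 7}{719} = 12 \cdot \frac{1}{719} = \frac{12}{719} \approx 0.01669$)
$N{\left(Y \right)} = - \frac{1426}{719}$ ($N{\left(Y \right)} = -2 + \frac{12}{719} = - \frac{1426}{719}$)
$\frac{1}{292273 + N{\left(301 - 496 \right)}} = \frac{1}{292273 - \frac{1426}{719}} = \frac{1}{\frac{210142861}{719}} = \frac{719}{210142861}$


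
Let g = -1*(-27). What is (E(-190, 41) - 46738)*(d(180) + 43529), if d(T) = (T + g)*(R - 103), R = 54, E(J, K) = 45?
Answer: -1558892498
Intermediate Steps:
g = 27
d(T) = -1323 - 49*T (d(T) = (T + 27)*(54 - 103) = (27 + T)*(-49) = -1323 - 49*T)
(E(-190, 41) - 46738)*(d(180) + 43529) = (45 - 46738)*((-1323 - 49*180) + 43529) = -46693*((-1323 - 8820) + 43529) = -46693*(-10143 + 43529) = -46693*33386 = -1558892498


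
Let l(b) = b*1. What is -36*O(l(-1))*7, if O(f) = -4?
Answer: 1008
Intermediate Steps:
l(b) = b
-36*O(l(-1))*7 = -36*(-4)*7 = 144*7 = 1008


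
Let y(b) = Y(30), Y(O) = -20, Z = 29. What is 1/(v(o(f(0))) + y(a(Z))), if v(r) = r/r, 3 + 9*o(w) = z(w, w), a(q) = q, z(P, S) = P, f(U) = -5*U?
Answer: -1/19 ≈ -0.052632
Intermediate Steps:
o(w) = -⅓ + w/9
y(b) = -20
v(r) = 1
1/(v(o(f(0))) + y(a(Z))) = 1/(1 - 20) = 1/(-19) = -1/19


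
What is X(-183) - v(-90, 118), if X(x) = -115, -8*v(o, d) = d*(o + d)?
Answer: 298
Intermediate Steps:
v(o, d) = -d*(d + o)/8 (v(o, d) = -d*(o + d)/8 = -d*(d + o)/8)
X(-183) - v(-90, 118) = -115 - (-1)*118*(118 - 90)/8 = -115 - (-1)*118*28/8 = -115 - 1*(-413) = -115 + 413 = 298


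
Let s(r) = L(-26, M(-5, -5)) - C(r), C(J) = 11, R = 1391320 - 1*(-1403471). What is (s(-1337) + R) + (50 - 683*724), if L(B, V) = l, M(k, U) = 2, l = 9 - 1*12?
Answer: 2300335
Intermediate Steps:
R = 2794791 (R = 1391320 + 1403471 = 2794791)
l = -3 (l = 9 - 12 = -3)
L(B, V) = -3
s(r) = -14 (s(r) = -3 - 1*11 = -3 - 11 = -14)
(s(-1337) + R) + (50 - 683*724) = (-14 + 2794791) + (50 - 683*724) = 2794777 + (50 - 494492) = 2794777 - 494442 = 2300335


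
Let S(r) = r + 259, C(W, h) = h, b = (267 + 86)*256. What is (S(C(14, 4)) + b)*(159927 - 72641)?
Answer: 7910817466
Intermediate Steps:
b = 90368 (b = 353*256 = 90368)
S(r) = 259 + r
(S(C(14, 4)) + b)*(159927 - 72641) = ((259 + 4) + 90368)*(159927 - 72641) = (263 + 90368)*87286 = 90631*87286 = 7910817466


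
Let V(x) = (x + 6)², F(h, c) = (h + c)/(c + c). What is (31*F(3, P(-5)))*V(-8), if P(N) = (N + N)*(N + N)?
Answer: 3193/50 ≈ 63.860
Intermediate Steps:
P(N) = 4*N² (P(N) = (2*N)*(2*N) = 4*N²)
F(h, c) = (c + h)/(2*c) (F(h, c) = (c + h)/((2*c)) = (c + h)*(1/(2*c)) = (c + h)/(2*c))
V(x) = (6 + x)²
(31*F(3, P(-5)))*V(-8) = (31*((4*(-5)² + 3)/(2*((4*(-5)²)))))*(6 - 8)² = (31*((4*25 + 3)/(2*((4*25)))))*(-2)² = (31*((½)*(100 + 3)/100))*4 = (31*((½)*(1/100)*103))*4 = (31*(103/200))*4 = (3193/200)*4 = 3193/50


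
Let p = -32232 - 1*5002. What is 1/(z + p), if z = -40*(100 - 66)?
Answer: -1/38594 ≈ -2.5911e-5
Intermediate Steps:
p = -37234 (p = -32232 - 5002 = -37234)
z = -1360 (z = -40*34 = -1360)
1/(z + p) = 1/(-1360 - 37234) = 1/(-38594) = -1/38594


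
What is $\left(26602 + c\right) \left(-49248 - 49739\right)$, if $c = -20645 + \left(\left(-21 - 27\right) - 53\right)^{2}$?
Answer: $-1599431946$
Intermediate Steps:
$c = -10444$ ($c = -20645 + \left(-48 - 53\right)^{2} = -20645 + \left(-101\right)^{2} = -20645 + 10201 = -10444$)
$\left(26602 + c\right) \left(-49248 - 49739\right) = \left(26602 - 10444\right) \left(-49248 - 49739\right) = 16158 \left(-98987\right) = -1599431946$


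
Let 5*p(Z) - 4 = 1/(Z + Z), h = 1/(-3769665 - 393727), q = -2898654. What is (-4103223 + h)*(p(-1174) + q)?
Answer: 581348798782215631661273/48878222080 ≈ 1.1894e+13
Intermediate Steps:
h = -1/4163392 (h = 1/(-4163392) = -1/4163392 ≈ -2.4019e-7)
p(Z) = ⅘ + 1/(10*Z) (p(Z) = ⅘ + 1/(5*(Z + Z)) = ⅘ + 1/(5*((2*Z))) = ⅘ + (1/(2*Z))/5 = ⅘ + 1/(10*Z))
(-4103223 + h)*(p(-1174) + q) = (-4103223 - 1/4163392)*((⅒)*(1 + 8*(-1174))/(-1174) - 2898654) = -17083325812417*((⅒)*(-1/1174)*(1 - 9392) - 2898654)/4163392 = -17083325812417*((⅒)*(-1/1174)*(-9391) - 2898654)/4163392 = -17083325812417*(9391/11740 - 2898654)/4163392 = -17083325812417/4163392*(-34030188569/11740) = 581348798782215631661273/48878222080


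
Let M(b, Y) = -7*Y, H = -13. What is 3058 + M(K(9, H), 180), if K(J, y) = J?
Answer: 1798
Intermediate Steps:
3058 + M(K(9, H), 180) = 3058 - 7*180 = 3058 - 1260 = 1798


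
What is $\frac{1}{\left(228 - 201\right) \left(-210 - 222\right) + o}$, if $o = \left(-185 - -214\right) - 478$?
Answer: $- \frac{1}{12113} \approx -8.2556 \cdot 10^{-5}$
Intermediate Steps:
$o = -449$ ($o = \left(-185 + 214\right) - 478 = 29 - 478 = -449$)
$\frac{1}{\left(228 - 201\right) \left(-210 - 222\right) + o} = \frac{1}{\left(228 - 201\right) \left(-210 - 222\right) - 449} = \frac{1}{27 \left(-432\right) - 449} = \frac{1}{-11664 - 449} = \frac{1}{-12113} = - \frac{1}{12113}$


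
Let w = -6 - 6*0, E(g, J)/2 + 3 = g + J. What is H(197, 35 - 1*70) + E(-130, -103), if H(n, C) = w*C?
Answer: -262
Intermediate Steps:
E(g, J) = -6 + 2*J + 2*g (E(g, J) = -6 + 2*(g + J) = -6 + 2*(J + g) = -6 + (2*J + 2*g) = -6 + 2*J + 2*g)
w = -6 (w = -6 + 0 = -6)
H(n, C) = -6*C
H(197, 35 - 1*70) + E(-130, -103) = -6*(35 - 1*70) + (-6 + 2*(-103) + 2*(-130)) = -6*(35 - 70) + (-6 - 206 - 260) = -6*(-35) - 472 = 210 - 472 = -262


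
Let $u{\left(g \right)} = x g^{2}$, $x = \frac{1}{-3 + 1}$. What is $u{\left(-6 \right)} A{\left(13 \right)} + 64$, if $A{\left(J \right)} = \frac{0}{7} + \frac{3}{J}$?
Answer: $\frac{778}{13} \approx 59.846$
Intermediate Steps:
$x = - \frac{1}{2}$ ($x = \frac{1}{-2} = - \frac{1}{2} \approx -0.5$)
$u{\left(g \right)} = - \frac{g^{2}}{2}$
$A{\left(J \right)} = \frac{3}{J}$ ($A{\left(J \right)} = 0 \cdot \frac{1}{7} + \frac{3}{J} = 0 + \frac{3}{J} = \frac{3}{J}$)
$u{\left(-6 \right)} A{\left(13 \right)} + 64 = - \frac{\left(-6\right)^{2}}{2} \cdot \frac{3}{13} + 64 = \left(- \frac{1}{2}\right) 36 \cdot 3 \cdot \frac{1}{13} + 64 = \left(-18\right) \frac{3}{13} + 64 = - \frac{54}{13} + 64 = \frac{778}{13}$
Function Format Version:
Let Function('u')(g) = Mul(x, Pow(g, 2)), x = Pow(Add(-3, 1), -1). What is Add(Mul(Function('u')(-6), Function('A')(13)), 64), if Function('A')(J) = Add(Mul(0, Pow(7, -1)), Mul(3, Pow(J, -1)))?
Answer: Rational(778, 13) ≈ 59.846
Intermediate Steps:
x = Rational(-1, 2) (x = Pow(-2, -1) = Rational(-1, 2) ≈ -0.50000)
Function('u')(g) = Mul(Rational(-1, 2), Pow(g, 2))
Function('A')(J) = Mul(3, Pow(J, -1)) (Function('A')(J) = Add(Mul(0, Rational(1, 7)), Mul(3, Pow(J, -1))) = Add(0, Mul(3, Pow(J, -1))) = Mul(3, Pow(J, -1)))
Add(Mul(Function('u')(-6), Function('A')(13)), 64) = Add(Mul(Mul(Rational(-1, 2), Pow(-6, 2)), Mul(3, Pow(13, -1))), 64) = Add(Mul(Mul(Rational(-1, 2), 36), Mul(3, Rational(1, 13))), 64) = Add(Mul(-18, Rational(3, 13)), 64) = Add(Rational(-54, 13), 64) = Rational(778, 13)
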